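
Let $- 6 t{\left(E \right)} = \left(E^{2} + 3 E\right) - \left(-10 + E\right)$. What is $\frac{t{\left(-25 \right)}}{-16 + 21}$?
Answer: $- \frac{39}{2} \approx -19.5$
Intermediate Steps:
$t{\left(E \right)} = - \frac{5}{3} - \frac{E}{3} - \frac{E^{2}}{6}$ ($t{\left(E \right)} = - \frac{\left(E^{2} + 3 E\right) - \left(-10 + E\right)}{6} = - \frac{10 + E^{2} + 2 E}{6} = - \frac{5}{3} - \frac{E}{3} - \frac{E^{2}}{6}$)
$\frac{t{\left(-25 \right)}}{-16 + 21} = \frac{- \frac{5}{3} - - \frac{25}{3} - \frac{\left(-25\right)^{2}}{6}}{-16 + 21} = \frac{- \frac{5}{3} + \frac{25}{3} - \frac{625}{6}}{5} = \frac{1}{5} \left(- \frac{195}{2}\right) = - \frac{39}{2}$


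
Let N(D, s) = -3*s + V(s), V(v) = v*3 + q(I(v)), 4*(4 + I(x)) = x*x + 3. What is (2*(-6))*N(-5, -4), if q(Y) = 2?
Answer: -24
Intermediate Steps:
I(x) = -13/4 + x**2/4 (I(x) = -4 + (x*x + 3)/4 = -4 + (x**2 + 3)/4 = -4 + (3 + x**2)/4 = -4 + (3/4 + x**2/4) = -13/4 + x**2/4)
V(v) = 2 + 3*v (V(v) = v*3 + 2 = 3*v + 2 = 2 + 3*v)
N(D, s) = 2 (N(D, s) = -3*s + (2 + 3*s) = 2)
(2*(-6))*N(-5, -4) = (2*(-6))*2 = -12*2 = -24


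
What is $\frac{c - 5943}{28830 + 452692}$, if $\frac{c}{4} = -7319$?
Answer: $- \frac{35219}{481522} \approx -0.073141$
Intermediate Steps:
$c = -29276$ ($c = 4 \left(-7319\right) = -29276$)
$\frac{c - 5943}{28830 + 452692} = \frac{-29276 - 5943}{28830 + 452692} = - \frac{35219}{481522}$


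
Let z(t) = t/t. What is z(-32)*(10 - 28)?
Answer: -18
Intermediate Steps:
z(t) = 1
z(-32)*(10 - 28) = 1*(10 - 28) = 1*(-18) = -18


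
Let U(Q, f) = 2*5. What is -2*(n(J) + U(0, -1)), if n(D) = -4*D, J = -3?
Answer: -44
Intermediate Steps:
U(Q, f) = 10
-2*(n(J) + U(0, -1)) = -2*(-4*(-3) + 10) = -2*(12 + 10) = -2*22 = -44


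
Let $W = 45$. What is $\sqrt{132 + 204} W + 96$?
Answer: $96 + 180 \sqrt{21} \approx 920.86$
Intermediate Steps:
$\sqrt{132 + 204} W + 96 = \sqrt{132 + 204} \cdot 45 + 96 = \sqrt{336} \cdot 45 + 96 = 4 \sqrt{21} \cdot 45 + 96 = 180 \sqrt{21} + 96 = 96 + 180 \sqrt{21}$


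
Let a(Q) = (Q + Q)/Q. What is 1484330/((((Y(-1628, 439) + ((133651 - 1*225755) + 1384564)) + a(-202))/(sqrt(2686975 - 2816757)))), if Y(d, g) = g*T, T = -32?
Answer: 742165*I*sqrt(129782)/639207 ≈ 418.28*I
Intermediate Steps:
Y(d, g) = -32*g (Y(d, g) = g*(-32) = -32*g)
a(Q) = 2 (a(Q) = (2*Q)/Q = 2)
1484330/((((Y(-1628, 439) + ((133651 - 1*225755) + 1384564)) + a(-202))/(sqrt(2686975 - 2816757)))) = 1484330/((((-32*439 + ((133651 - 1*225755) + 1384564)) + 2)/(sqrt(2686975 - 2816757)))) = 1484330/((((-14048 + ((133651 - 225755) + 1384564)) + 2)/(sqrt(-129782)))) = 1484330/((((-14048 + (-92104 + 1384564)) + 2)/((I*sqrt(129782))))) = 1484330/((((-14048 + 1292460) + 2)*(-I*sqrt(129782)/129782))) = 1484330/(((1278412 + 2)*(-I*sqrt(129782)/129782))) = 1484330/((1278414*(-I*sqrt(129782)/129782))) = 1484330/((-639207*I*sqrt(129782)/64891)) = 1484330*(I*sqrt(129782)/1278414) = 742165*I*sqrt(129782)/639207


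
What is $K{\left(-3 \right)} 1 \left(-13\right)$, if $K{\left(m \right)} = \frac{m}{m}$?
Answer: $-13$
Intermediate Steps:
$K{\left(m \right)} = 1$
$K{\left(-3 \right)} 1 \left(-13\right) = 1 \cdot 1 \left(-13\right) = 1 \left(-13\right) = -13$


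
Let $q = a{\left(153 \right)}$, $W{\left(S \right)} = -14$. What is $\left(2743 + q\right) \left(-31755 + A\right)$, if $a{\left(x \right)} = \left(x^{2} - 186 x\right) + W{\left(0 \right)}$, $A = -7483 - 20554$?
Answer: $138717440$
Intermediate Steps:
$A = -28037$ ($A = -7483 - 20554 = -28037$)
$a{\left(x \right)} = -14 + x^{2} - 186 x$ ($a{\left(x \right)} = \left(x^{2} - 186 x\right) - 14 = -14 + x^{2} - 186 x$)
$q = -5063$ ($q = -14 + 153^{2} - 28458 = -14 + 23409 - 28458 = -5063$)
$\left(2743 + q\right) \left(-31755 + A\right) = \left(2743 - 5063\right) \left(-31755 - 28037\right) = \left(-2320\right) \left(-59792\right) = 138717440$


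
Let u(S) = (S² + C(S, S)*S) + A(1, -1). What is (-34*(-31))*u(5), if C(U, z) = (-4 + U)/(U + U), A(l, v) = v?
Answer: 25823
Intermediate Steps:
C(U, z) = (-4 + U)/(2*U) (C(U, z) = (-4 + U)/((2*U)) = (-4 + U)*(1/(2*U)) = (-4 + U)/(2*U))
u(S) = -3 + S² + S/2 (u(S) = (S² + ((-4 + S)/(2*S))*S) - 1 = (S² + (-2 + S/2)) - 1 = (-2 + S² + S/2) - 1 = -3 + S² + S/2)
(-34*(-31))*u(5) = (-34*(-31))*(-3 + 5² + (½)*5) = 1054*(-3 + 25 + 5/2) = 1054*(49/2) = 25823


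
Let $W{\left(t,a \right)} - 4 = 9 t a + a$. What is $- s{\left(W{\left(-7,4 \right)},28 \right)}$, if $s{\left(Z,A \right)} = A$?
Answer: $-28$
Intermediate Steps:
$W{\left(t,a \right)} = 4 + a + 9 a t$ ($W{\left(t,a \right)} = 4 + \left(9 t a + a\right) = 4 + \left(9 a t + a\right) = 4 + \left(a + 9 a t\right) = 4 + a + 9 a t$)
$- s{\left(W{\left(-7,4 \right)},28 \right)} = \left(-1\right) 28 = -28$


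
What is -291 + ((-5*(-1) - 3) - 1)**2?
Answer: -290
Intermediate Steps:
-291 + ((-5*(-1) - 3) - 1)**2 = -291 + ((5 - 3) - 1)**2 = -291 + (2 - 1)**2 = -291 + 1**2 = -291 + 1 = -290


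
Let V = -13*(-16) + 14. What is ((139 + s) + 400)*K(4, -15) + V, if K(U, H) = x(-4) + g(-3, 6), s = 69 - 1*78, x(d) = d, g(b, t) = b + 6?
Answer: -308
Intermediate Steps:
g(b, t) = 6 + b
s = -9 (s = 69 - 78 = -9)
V = 222 (V = 208 + 14 = 222)
K(U, H) = -1 (K(U, H) = -4 + (6 - 3) = -4 + 3 = -1)
((139 + s) + 400)*K(4, -15) + V = ((139 - 9) + 400)*(-1) + 222 = (130 + 400)*(-1) + 222 = 530*(-1) + 222 = -530 + 222 = -308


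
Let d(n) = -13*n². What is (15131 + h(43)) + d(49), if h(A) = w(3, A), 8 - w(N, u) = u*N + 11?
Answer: -16214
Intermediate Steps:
w(N, u) = -3 - N*u (w(N, u) = 8 - (u*N + 11) = 8 - (N*u + 11) = 8 - (11 + N*u) = 8 + (-11 - N*u) = -3 - N*u)
h(A) = -3 - 3*A (h(A) = -3 - 1*3*A = -3 - 3*A)
(15131 + h(43)) + d(49) = (15131 + (-3 - 3*43)) - 13*49² = (15131 + (-3 - 129)) - 13*2401 = (15131 - 132) - 31213 = 14999 - 31213 = -16214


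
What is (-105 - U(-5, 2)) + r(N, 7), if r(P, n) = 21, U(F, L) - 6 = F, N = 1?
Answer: -85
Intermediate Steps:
U(F, L) = 6 + F
(-105 - U(-5, 2)) + r(N, 7) = (-105 - (6 - 5)) + 21 = (-105 - 1*1) + 21 = (-105 - 1) + 21 = -106 + 21 = -85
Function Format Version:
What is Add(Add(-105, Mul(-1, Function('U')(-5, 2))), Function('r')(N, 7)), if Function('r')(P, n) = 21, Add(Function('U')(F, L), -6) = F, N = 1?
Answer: -85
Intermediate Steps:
Function('U')(F, L) = Add(6, F)
Add(Add(-105, Mul(-1, Function('U')(-5, 2))), Function('r')(N, 7)) = Add(Add(-105, Mul(-1, Add(6, -5))), 21) = Add(Add(-105, Mul(-1, 1)), 21) = Add(Add(-105, -1), 21) = Add(-106, 21) = -85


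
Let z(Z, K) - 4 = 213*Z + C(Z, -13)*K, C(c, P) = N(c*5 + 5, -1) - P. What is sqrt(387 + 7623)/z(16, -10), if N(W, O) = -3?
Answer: sqrt(890)/1104 ≈ 0.027023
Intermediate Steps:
C(c, P) = -3 - P
z(Z, K) = 4 + 10*K + 213*Z (z(Z, K) = 4 + (213*Z + (-3 - 1*(-13))*K) = 4 + (213*Z + (-3 + 13)*K) = 4 + (213*Z + 10*K) = 4 + (10*K + 213*Z) = 4 + 10*K + 213*Z)
sqrt(387 + 7623)/z(16, -10) = sqrt(387 + 7623)/(4 + 10*(-10) + 213*16) = sqrt(8010)/(4 - 100 + 3408) = (3*sqrt(890))/3312 = (3*sqrt(890))*(1/3312) = sqrt(890)/1104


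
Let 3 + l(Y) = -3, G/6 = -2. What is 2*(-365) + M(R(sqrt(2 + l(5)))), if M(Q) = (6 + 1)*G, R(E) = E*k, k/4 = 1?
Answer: -814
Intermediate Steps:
G = -12 (G = 6*(-2) = -12)
l(Y) = -6 (l(Y) = -3 - 3 = -6)
k = 4 (k = 4*1 = 4)
R(E) = 4*E (R(E) = E*4 = 4*E)
M(Q) = -84 (M(Q) = (6 + 1)*(-12) = 7*(-12) = -84)
2*(-365) + M(R(sqrt(2 + l(5)))) = 2*(-365) - 84 = -730 - 84 = -814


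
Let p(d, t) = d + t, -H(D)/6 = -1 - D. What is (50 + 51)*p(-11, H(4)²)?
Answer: 89789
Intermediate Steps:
H(D) = 6 + 6*D (H(D) = -6*(-1 - D) = 6 + 6*D)
(50 + 51)*p(-11, H(4)²) = (50 + 51)*(-11 + (6 + 6*4)²) = 101*(-11 + (6 + 24)²) = 101*(-11 + 30²) = 101*(-11 + 900) = 101*889 = 89789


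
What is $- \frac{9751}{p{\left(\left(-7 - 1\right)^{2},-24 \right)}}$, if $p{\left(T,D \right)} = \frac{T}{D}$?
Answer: $\frac{29253}{8} \approx 3656.6$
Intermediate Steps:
$- \frac{9751}{p{\left(\left(-7 - 1\right)^{2},-24 \right)}} = - \frac{9751}{\left(-7 - 1\right)^{2} \frac{1}{-24}} = - \frac{9751}{\left(-8\right)^{2} \left(- \frac{1}{24}\right)} = - \frac{9751}{64 \left(- \frac{1}{24}\right)} = - \frac{9751}{- \frac{8}{3}} = \left(-9751\right) \left(- \frac{3}{8}\right) = \frac{29253}{8}$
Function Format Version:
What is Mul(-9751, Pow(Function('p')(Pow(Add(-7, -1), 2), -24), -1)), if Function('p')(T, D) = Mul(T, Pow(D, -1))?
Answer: Rational(29253, 8) ≈ 3656.6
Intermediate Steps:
Mul(-9751, Pow(Function('p')(Pow(Add(-7, -1), 2), -24), -1)) = Mul(-9751, Pow(Mul(Pow(Add(-7, -1), 2), Pow(-24, -1)), -1)) = Mul(-9751, Pow(Mul(Pow(-8, 2), Rational(-1, 24)), -1)) = Mul(-9751, Pow(Mul(64, Rational(-1, 24)), -1)) = Mul(-9751, Pow(Rational(-8, 3), -1)) = Mul(-9751, Rational(-3, 8)) = Rational(29253, 8)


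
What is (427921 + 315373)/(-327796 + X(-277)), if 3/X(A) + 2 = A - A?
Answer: -1486588/655595 ≈ -2.2675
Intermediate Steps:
X(A) = -3/2 (X(A) = 3/(-2 + (A - A)) = 3/(-2 + 0) = 3/(-2) = 3*(-1/2) = -3/2)
(427921 + 315373)/(-327796 + X(-277)) = (427921 + 315373)/(-327796 - 3/2) = 743294/(-655595/2) = 743294*(-2/655595) = -1486588/655595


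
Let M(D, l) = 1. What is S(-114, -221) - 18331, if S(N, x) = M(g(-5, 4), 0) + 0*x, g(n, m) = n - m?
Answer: -18330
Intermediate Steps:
S(N, x) = 1 (S(N, x) = 1 + 0*x = 1 + 0 = 1)
S(-114, -221) - 18331 = 1 - 18331 = -18330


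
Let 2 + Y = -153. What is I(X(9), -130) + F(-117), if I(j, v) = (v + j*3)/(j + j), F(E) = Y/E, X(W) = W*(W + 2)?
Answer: 5581/2574 ≈ 2.1682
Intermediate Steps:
Y = -155 (Y = -2 - 153 = -155)
X(W) = W*(2 + W)
F(E) = -155/E
I(j, v) = (v + 3*j)/(2*j) (I(j, v) = (v + 3*j)/((2*j)) = (v + 3*j)*(1/(2*j)) = (v + 3*j)/(2*j))
I(X(9), -130) + F(-117) = (-130 + 3*(9*(2 + 9)))/(2*((9*(2 + 9)))) - 155/(-117) = (-130 + 3*(9*11))/(2*((9*11))) - 155*(-1/117) = (½)*(-130 + 3*99)/99 + 155/117 = (½)*(1/99)*(-130 + 297) + 155/117 = (½)*(1/99)*167 + 155/117 = 167/198 + 155/117 = 5581/2574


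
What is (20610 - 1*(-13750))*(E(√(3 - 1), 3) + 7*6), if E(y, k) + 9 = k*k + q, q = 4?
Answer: 1580560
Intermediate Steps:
E(y, k) = -5 + k² (E(y, k) = -9 + (k*k + 4) = -9 + (k² + 4) = -9 + (4 + k²) = -5 + k²)
(20610 - 1*(-13750))*(E(√(3 - 1), 3) + 7*6) = (20610 - 1*(-13750))*((-5 + 3²) + 7*6) = (20610 + 13750)*((-5 + 9) + 42) = 34360*(4 + 42) = 34360*46 = 1580560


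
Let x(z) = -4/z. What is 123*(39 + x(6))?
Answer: 4715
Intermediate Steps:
123*(39 + x(6)) = 123*(39 - 4/6) = 123*(39 - 4*1/6) = 123*(39 - 2/3) = 123*(115/3) = 4715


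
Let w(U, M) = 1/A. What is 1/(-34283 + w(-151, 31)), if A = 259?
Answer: -259/8879296 ≈ -2.9169e-5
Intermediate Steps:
w(U, M) = 1/259
1/(-34283 + w(-151, 31)) = 1/(-34283 + 1/259) = 1/(-8879296/259) = -259/8879296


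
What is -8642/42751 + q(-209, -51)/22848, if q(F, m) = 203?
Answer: -26967709/139539264 ≈ -0.19326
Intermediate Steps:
-8642/42751 + q(-209, -51)/22848 = -8642/42751 + 203/22848 = -8642*1/42751 + 203*(1/22848) = -8642/42751 + 29/3264 = -26967709/139539264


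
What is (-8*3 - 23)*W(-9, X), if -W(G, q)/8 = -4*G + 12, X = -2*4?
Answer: 18048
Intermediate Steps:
X = -8 (X = -1*8 = -8)
W(G, q) = -96 + 32*G (W(G, q) = -8*(-4*G + 12) = -8*(12 - 4*G) = -96 + 32*G)
(-8*3 - 23)*W(-9, X) = (-8*3 - 23)*(-96 + 32*(-9)) = (-24 - 23)*(-96 - 288) = -47*(-384) = 18048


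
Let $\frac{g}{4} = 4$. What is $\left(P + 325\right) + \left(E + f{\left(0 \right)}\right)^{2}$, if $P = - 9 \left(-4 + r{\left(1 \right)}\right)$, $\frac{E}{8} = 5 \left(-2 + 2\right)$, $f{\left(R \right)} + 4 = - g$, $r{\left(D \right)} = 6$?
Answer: $707$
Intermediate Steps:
$g = 16$ ($g = 4 \cdot 4 = 16$)
$f{\left(R \right)} = -20$ ($f{\left(R \right)} = -4 - 16 = -20$)
$E = 0$ ($E = 8 \cdot 5 \left(-2 + 2\right) = 8 \cdot 5 \cdot 0 = 8 \cdot 0 = 0$)
$P = -18$ ($P = - 9 \left(-4 + 6\right) = \left(-9\right) 2 = -18$)
$\left(P + 325\right) + \left(E + f{\left(0 \right)}\right)^{2} = \left(-18 + 325\right) + \left(0 - 20\right)^{2} = 307 + \left(-20\right)^{2} = 307 + 400 = 707$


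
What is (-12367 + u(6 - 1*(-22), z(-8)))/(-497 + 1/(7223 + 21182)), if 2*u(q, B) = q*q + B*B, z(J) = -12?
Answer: 338104715/14117284 ≈ 23.950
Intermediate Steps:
u(q, B) = B**2/2 + q**2/2 (u(q, B) = (q*q + B*B)/2 = (q**2 + B**2)/2 = (B**2 + q**2)/2 = B**2/2 + q**2/2)
(-12367 + u(6 - 1*(-22), z(-8)))/(-497 + 1/(7223 + 21182)) = (-12367 + ((1/2)*(-12)**2 + (6 - 1*(-22))**2/2))/(-497 + 1/(7223 + 21182)) = (-12367 + ((1/2)*144 + (6 + 22)**2/2))/(-497 + 1/28405) = (-12367 + (72 + (1/2)*28**2))/(-497 + 1/28405) = (-12367 + (72 + (1/2)*784))/(-14117284/28405) = (-12367 + (72 + 392))*(-28405/14117284) = (-12367 + 464)*(-28405/14117284) = -11903*(-28405/14117284) = 338104715/14117284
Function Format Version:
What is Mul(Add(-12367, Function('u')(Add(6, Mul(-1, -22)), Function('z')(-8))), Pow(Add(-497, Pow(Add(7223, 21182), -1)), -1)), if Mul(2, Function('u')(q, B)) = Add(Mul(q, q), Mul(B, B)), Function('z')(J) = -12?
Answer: Rational(338104715, 14117284) ≈ 23.950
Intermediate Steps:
Function('u')(q, B) = Add(Mul(Rational(1, 2), Pow(B, 2)), Mul(Rational(1, 2), Pow(q, 2))) (Function('u')(q, B) = Mul(Rational(1, 2), Add(Mul(q, q), Mul(B, B))) = Mul(Rational(1, 2), Add(Pow(q, 2), Pow(B, 2))) = Mul(Rational(1, 2), Add(Pow(B, 2), Pow(q, 2))) = Add(Mul(Rational(1, 2), Pow(B, 2)), Mul(Rational(1, 2), Pow(q, 2))))
Mul(Add(-12367, Function('u')(Add(6, Mul(-1, -22)), Function('z')(-8))), Pow(Add(-497, Pow(Add(7223, 21182), -1)), -1)) = Mul(Add(-12367, Add(Mul(Rational(1, 2), Pow(-12, 2)), Mul(Rational(1, 2), Pow(Add(6, Mul(-1, -22)), 2)))), Pow(Add(-497, Pow(Add(7223, 21182), -1)), -1)) = Mul(Add(-12367, Add(Mul(Rational(1, 2), 144), Mul(Rational(1, 2), Pow(Add(6, 22), 2)))), Pow(Add(-497, Pow(28405, -1)), -1)) = Mul(Add(-12367, Add(72, Mul(Rational(1, 2), Pow(28, 2)))), Pow(Add(-497, Rational(1, 28405)), -1)) = Mul(Add(-12367, Add(72, Mul(Rational(1, 2), 784))), Pow(Rational(-14117284, 28405), -1)) = Mul(Add(-12367, Add(72, 392)), Rational(-28405, 14117284)) = Mul(Add(-12367, 464), Rational(-28405, 14117284)) = Mul(-11903, Rational(-28405, 14117284)) = Rational(338104715, 14117284)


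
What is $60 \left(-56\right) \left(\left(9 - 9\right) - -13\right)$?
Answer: $-43680$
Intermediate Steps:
$60 \left(-56\right) \left(\left(9 - 9\right) - -13\right) = - 3360 \left(\left(9 - 9\right) + 13\right) = - 3360 \left(0 + 13\right) = \left(-3360\right) 13 = -43680$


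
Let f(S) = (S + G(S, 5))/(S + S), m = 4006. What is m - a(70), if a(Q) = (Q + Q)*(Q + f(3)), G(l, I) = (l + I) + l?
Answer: -18362/3 ≈ -6120.7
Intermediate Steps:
G(l, I) = I + 2*l (G(l, I) = (I + l) + l = I + 2*l)
f(S) = (5 + 3*S)/(2*S) (f(S) = (S + (5 + 2*S))/(S + S) = (5 + 3*S)/((2*S)) = (5 + 3*S)*(1/(2*S)) = (5 + 3*S)/(2*S))
a(Q) = 2*Q*(7/3 + Q) (a(Q) = (Q + Q)*(Q + (1/2)*(5 + 3*3)/3) = (2*Q)*(Q + (1/2)*(1/3)*(5 + 9)) = (2*Q)*(Q + (1/2)*(1/3)*14) = (2*Q)*(Q + 7/3) = (2*Q)*(7/3 + Q) = 2*Q*(7/3 + Q))
m - a(70) = 4006 - 2*70*(7 + 3*70)/3 = 4006 - 2*70*(7 + 210)/3 = 4006 - 2*70*217/3 = 4006 - 1*30380/3 = 4006 - 30380/3 = -18362/3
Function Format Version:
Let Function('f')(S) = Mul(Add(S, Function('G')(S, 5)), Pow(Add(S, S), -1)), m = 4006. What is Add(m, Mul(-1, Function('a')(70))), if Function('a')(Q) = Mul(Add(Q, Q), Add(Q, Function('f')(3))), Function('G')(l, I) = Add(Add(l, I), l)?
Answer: Rational(-18362, 3) ≈ -6120.7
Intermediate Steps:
Function('G')(l, I) = Add(I, Mul(2, l)) (Function('G')(l, I) = Add(Add(I, l), l) = Add(I, Mul(2, l)))
Function('f')(S) = Mul(Rational(1, 2), Pow(S, -1), Add(5, Mul(3, S))) (Function('f')(S) = Mul(Add(S, Add(5, Mul(2, S))), Pow(Add(S, S), -1)) = Mul(Add(5, Mul(3, S)), Pow(Mul(2, S), -1)) = Mul(Add(5, Mul(3, S)), Mul(Rational(1, 2), Pow(S, -1))) = Mul(Rational(1, 2), Pow(S, -1), Add(5, Mul(3, S))))
Function('a')(Q) = Mul(2, Q, Add(Rational(7, 3), Q)) (Function('a')(Q) = Mul(Add(Q, Q), Add(Q, Mul(Rational(1, 2), Pow(3, -1), Add(5, Mul(3, 3))))) = Mul(Mul(2, Q), Add(Q, Mul(Rational(1, 2), Rational(1, 3), Add(5, 9)))) = Mul(Mul(2, Q), Add(Q, Mul(Rational(1, 2), Rational(1, 3), 14))) = Mul(Mul(2, Q), Add(Q, Rational(7, 3))) = Mul(Mul(2, Q), Add(Rational(7, 3), Q)) = Mul(2, Q, Add(Rational(7, 3), Q)))
Add(m, Mul(-1, Function('a')(70))) = Add(4006, Mul(-1, Mul(Rational(2, 3), 70, Add(7, Mul(3, 70))))) = Add(4006, Mul(-1, Mul(Rational(2, 3), 70, Add(7, 210)))) = Add(4006, Mul(-1, Mul(Rational(2, 3), 70, 217))) = Add(4006, Mul(-1, Rational(30380, 3))) = Add(4006, Rational(-30380, 3)) = Rational(-18362, 3)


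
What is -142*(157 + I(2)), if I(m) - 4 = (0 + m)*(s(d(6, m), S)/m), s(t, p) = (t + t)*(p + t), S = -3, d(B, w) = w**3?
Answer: -34222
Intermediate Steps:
s(t, p) = 2*t*(p + t) (s(t, p) = (2*t)*(p + t) = 2*t*(p + t))
I(m) = 4 + 2*m**3*(-3 + m**3) (I(m) = 4 + (0 + m)*((2*m**3*(-3 + m**3))/m) = 4 + m*(2*m**2*(-3 + m**3)) = 4 + 2*m**3*(-3 + m**3))
-142*(157 + I(2)) = -142*(157 + (4 + 2*2**3*(-3 + 2**3))) = -142*(157 + (4 + 2*8*(-3 + 8))) = -142*(157 + (4 + 2*8*5)) = -142*(157 + (4 + 80)) = -142*(157 + 84) = -142*241 = -34222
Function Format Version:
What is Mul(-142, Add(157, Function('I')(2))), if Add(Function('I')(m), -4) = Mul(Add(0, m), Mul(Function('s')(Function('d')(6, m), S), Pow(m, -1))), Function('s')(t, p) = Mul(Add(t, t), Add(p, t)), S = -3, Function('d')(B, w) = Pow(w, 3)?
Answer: -34222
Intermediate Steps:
Function('s')(t, p) = Mul(2, t, Add(p, t)) (Function('s')(t, p) = Mul(Mul(2, t), Add(p, t)) = Mul(2, t, Add(p, t)))
Function('I')(m) = Add(4, Mul(2, Pow(m, 3), Add(-3, Pow(m, 3)))) (Function('I')(m) = Add(4, Mul(Add(0, m), Mul(Mul(2, Pow(m, 3), Add(-3, Pow(m, 3))), Pow(m, -1)))) = Add(4, Mul(m, Mul(2, Pow(m, 2), Add(-3, Pow(m, 3))))) = Add(4, Mul(2, Pow(m, 3), Add(-3, Pow(m, 3)))))
Mul(-142, Add(157, Function('I')(2))) = Mul(-142, Add(157, Add(4, Mul(2, Pow(2, 3), Add(-3, Pow(2, 3)))))) = Mul(-142, Add(157, Add(4, Mul(2, 8, Add(-3, 8))))) = Mul(-142, Add(157, Add(4, Mul(2, 8, 5)))) = Mul(-142, Add(157, Add(4, 80))) = Mul(-142, Add(157, 84)) = Mul(-142, 241) = -34222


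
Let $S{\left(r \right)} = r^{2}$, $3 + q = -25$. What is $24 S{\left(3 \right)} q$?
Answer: $-6048$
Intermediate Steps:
$q = -28$ ($q = -3 - 25 = -28$)
$24 S{\left(3 \right)} q = 24 \cdot 3^{2} \left(-28\right) = 24 \cdot 9 \left(-28\right) = 216 \left(-28\right) = -6048$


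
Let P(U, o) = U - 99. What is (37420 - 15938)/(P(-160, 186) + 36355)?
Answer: 10741/18048 ≈ 0.59513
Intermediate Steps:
P(U, o) = -99 + U
(37420 - 15938)/(P(-160, 186) + 36355) = (37420 - 15938)/((-99 - 160) + 36355) = 21482/(-259 + 36355) = 21482/36096 = 21482*(1/36096) = 10741/18048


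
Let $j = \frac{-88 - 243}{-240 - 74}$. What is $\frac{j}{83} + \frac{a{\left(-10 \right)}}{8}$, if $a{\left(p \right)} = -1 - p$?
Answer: $\frac{118603}{104248} \approx 1.1377$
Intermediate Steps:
$j = \frac{331}{314}$ ($j = - \frac{331}{-314} = \left(-331\right) \left(- \frac{1}{314}\right) = \frac{331}{314} \approx 1.0541$)
$\frac{j}{83} + \frac{a{\left(-10 \right)}}{8} = \frac{331}{314 \cdot 83} + \frac{-1 - -10}{8} = \frac{331}{314} \cdot \frac{1}{83} + \left(-1 + 10\right) \frac{1}{8} = \frac{331}{26062} + 9 \cdot \frac{1}{8} = \frac{331}{26062} + \frac{9}{8} = \frac{118603}{104248}$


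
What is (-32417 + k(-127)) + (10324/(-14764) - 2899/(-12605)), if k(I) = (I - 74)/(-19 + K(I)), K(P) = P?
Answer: -220191431483671/6792658030 ≈ -32416.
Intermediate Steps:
k(I) = (-74 + I)/(-19 + I) (k(I) = (I - 74)/(-19 + I) = (-74 + I)/(-19 + I))
(-32417 + k(-127)) + (10324/(-14764) - 2899/(-12605)) = (-32417 + (-74 - 127)/(-19 - 127)) + (10324/(-14764) - 2899/(-12605)) = (-32417 - 201/(-146)) + (10324*(-1/14764) - 2899*(-1/12605)) = (-32417 - 1/146*(-201)) + (-2581/3691 + 2899/12605) = (-32417 + 201/146) - 21833296/46525055 = -4732681/146 - 21833296/46525055 = -220191431483671/6792658030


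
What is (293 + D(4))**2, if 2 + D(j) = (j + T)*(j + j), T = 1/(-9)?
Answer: 8404201/81 ≈ 1.0376e+5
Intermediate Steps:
T = -1/9 ≈ -0.11111
D(j) = -2 + 2*j*(-1/9 + j) (D(j) = -2 + (j - 1/9)*(j + j) = -2 + (-1/9 + j)*(2*j) = -2 + 2*j*(-1/9 + j))
(293 + D(4))**2 = (293 + (-2 + 2*4**2 - 2/9*4))**2 = (293 + (-2 + 2*16 - 8/9))**2 = (293 + (-2 + 32 - 8/9))**2 = (293 + 262/9)**2 = (2899/9)**2 = 8404201/81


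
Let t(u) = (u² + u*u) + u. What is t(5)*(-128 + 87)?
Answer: -2255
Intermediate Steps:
t(u) = u + 2*u² (t(u) = (u² + u²) + u = 2*u² + u = u + 2*u²)
t(5)*(-128 + 87) = (5*(1 + 2*5))*(-128 + 87) = (5*(1 + 10))*(-41) = (5*11)*(-41) = 55*(-41) = -2255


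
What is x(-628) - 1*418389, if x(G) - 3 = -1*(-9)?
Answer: -418377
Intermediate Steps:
x(G) = 12 (x(G) = 3 - 1*(-9) = 3 + 9 = 12)
x(-628) - 1*418389 = 12 - 1*418389 = 12 - 418389 = -418377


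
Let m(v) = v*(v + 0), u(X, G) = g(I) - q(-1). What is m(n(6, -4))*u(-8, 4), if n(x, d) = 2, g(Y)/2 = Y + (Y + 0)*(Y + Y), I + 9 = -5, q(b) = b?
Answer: 3028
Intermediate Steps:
I = -14 (I = -9 - 5 = -14)
g(Y) = 2*Y + 4*Y² (g(Y) = 2*(Y + (Y + 0)*(Y + Y)) = 2*(Y + Y*(2*Y)) = 2*(Y + 2*Y²) = 2*Y + 4*Y²)
u(X, G) = 757 (u(X, G) = 2*(-14)*(1 + 2*(-14)) - 1*(-1) = 2*(-14)*(1 - 28) + 1 = 2*(-14)*(-27) + 1 = 756 + 1 = 757)
m(v) = v² (m(v) = v*v = v²)
m(n(6, -4))*u(-8, 4) = 2²*757 = 4*757 = 3028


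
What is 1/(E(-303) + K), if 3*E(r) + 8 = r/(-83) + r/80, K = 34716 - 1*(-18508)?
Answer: 19920/1060168051 ≈ 1.8789e-5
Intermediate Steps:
K = 53224 (K = 34716 + 18508 = 53224)
E(r) = -8/3 + r/6640 (E(r) = -8/3 + (r/(-83) + r/80)/3 = -8/3 + (r*(-1/83) + r*(1/80))/3 = -8/3 + (-r/83 + r/80)/3 = -8/3 + (3*r/6640)/3 = -8/3 + r/6640)
1/(E(-303) + K) = 1/((-8/3 + (1/6640)*(-303)) + 53224) = 1/((-8/3 - 303/6640) + 53224) = 1/(-54029/19920 + 53224) = 1/(1060168051/19920) = 19920/1060168051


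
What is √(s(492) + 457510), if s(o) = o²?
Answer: √699574 ≈ 836.41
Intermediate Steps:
√(s(492) + 457510) = √(492² + 457510) = √(242064 + 457510) = √699574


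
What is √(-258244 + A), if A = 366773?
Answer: √108529 ≈ 329.44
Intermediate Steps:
√(-258244 + A) = √(-258244 + 366773) = √108529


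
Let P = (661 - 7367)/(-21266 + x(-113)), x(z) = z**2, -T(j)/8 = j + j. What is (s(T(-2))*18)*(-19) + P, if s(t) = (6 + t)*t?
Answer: -3533657678/8497 ≈ -4.1587e+5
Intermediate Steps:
T(j) = -16*j (T(j) = -8*(j + j) = -16*j)
s(t) = t*(6 + t)
P = 6706/8497 (P = (661 - 7367)/(-21266 + (-113)**2) = -6706/(-21266 + 12769) = -6706/(-8497) = -6706*(-1/8497) = 6706/8497 ≈ 0.78922)
(s(T(-2))*18)*(-19) + P = (((-16*(-2))*(6 - 16*(-2)))*18)*(-19) + 6706/8497 = ((32*(6 + 32))*18)*(-19) + 6706/8497 = ((32*38)*18)*(-19) + 6706/8497 = (1216*18)*(-19) + 6706/8497 = 21888*(-19) + 6706/8497 = -415872 + 6706/8497 = -3533657678/8497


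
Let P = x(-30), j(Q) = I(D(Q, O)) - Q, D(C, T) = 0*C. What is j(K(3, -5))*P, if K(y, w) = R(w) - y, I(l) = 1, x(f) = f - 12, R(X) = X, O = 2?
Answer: -378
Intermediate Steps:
D(C, T) = 0
x(f) = -12 + f
K(y, w) = w - y
j(Q) = 1 - Q
P = -42 (P = -12 - 30 = -42)
j(K(3, -5))*P = (1 - (-5 - 1*3))*(-42) = (1 - (-5 - 3))*(-42) = (1 - 1*(-8))*(-42) = (1 + 8)*(-42) = 9*(-42) = -378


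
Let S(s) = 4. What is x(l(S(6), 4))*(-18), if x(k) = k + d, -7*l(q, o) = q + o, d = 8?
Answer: -864/7 ≈ -123.43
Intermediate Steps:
l(q, o) = -o/7 - q/7 (l(q, o) = -(q + o)/7 = -(o + q)/7 = -o/7 - q/7)
x(k) = 8 + k (x(k) = k + 8 = 8 + k)
x(l(S(6), 4))*(-18) = (8 + (-⅐*4 - ⅐*4))*(-18) = (8 + (-4/7 - 4/7))*(-18) = (8 - 8/7)*(-18) = (48/7)*(-18) = -864/7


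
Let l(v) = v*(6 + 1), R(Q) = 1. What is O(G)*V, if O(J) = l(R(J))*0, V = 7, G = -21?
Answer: 0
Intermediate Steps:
l(v) = 7*v (l(v) = v*7 = 7*v)
O(J) = 0 (O(J) = (7*1)*0 = 7*0 = 0)
O(G)*V = 0*7 = 0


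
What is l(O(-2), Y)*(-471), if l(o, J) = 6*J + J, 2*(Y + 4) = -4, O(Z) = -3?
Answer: 19782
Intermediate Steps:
Y = -6 (Y = -4 + (½)*(-4) = -4 - 2 = -6)
l(o, J) = 7*J
l(O(-2), Y)*(-471) = (7*(-6))*(-471) = -42*(-471) = 19782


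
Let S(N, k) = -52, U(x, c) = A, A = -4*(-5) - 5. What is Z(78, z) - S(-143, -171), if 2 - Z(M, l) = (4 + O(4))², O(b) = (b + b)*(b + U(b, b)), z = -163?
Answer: -24282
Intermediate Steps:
A = 15 (A = 20 - 5 = 15)
U(x, c) = 15
O(b) = 2*b*(15 + b) (O(b) = (b + b)*(b + 15) = (2*b)*(15 + b) = 2*b*(15 + b))
Z(M, l) = -24334 (Z(M, l) = 2 - (4 + 2*4*(15 + 4))² = 2 - (4 + 2*4*19)² = 2 - (4 + 152)² = 2 - 1*156² = 2 - 1*24336 = 2 - 24336 = -24334)
Z(78, z) - S(-143, -171) = -24334 - 1*(-52) = -24334 + 52 = -24282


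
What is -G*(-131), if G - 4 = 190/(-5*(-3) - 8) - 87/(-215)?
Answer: 6219749/1505 ≈ 4132.7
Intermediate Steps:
G = 47479/1505 (G = 4 + (190/(-5*(-3) - 8) - 87/(-215)) = 4 + (190/(15 - 8) - 87*(-1/215)) = 4 + (190/7 + 87/215) = 4 + 41459/1505 = 47479/1505 ≈ 31.548)
-G*(-131) = -1*47479/1505*(-131) = -47479/1505*(-131) = 6219749/1505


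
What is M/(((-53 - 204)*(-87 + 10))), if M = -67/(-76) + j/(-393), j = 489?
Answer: -3611/197019284 ≈ -1.8328e-5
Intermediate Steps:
M = -3611/9956 (M = -67/(-76) + 489/(-393) = -67*(-1/76) + 489*(-1/393) = 67/76 - 163/131 = -3611/9956 ≈ -0.36270)
M/(((-53 - 204)*(-87 + 10))) = -3611*1/((-87 + 10)*(-53 - 204))/9956 = -3611/(9956*((-257*(-77)))) = -3611/9956/19789 = -3611/9956*1/19789 = -3611/197019284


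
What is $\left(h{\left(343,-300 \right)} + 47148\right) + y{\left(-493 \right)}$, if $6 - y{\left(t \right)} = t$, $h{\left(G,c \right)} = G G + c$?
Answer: $164996$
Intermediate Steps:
$h{\left(G,c \right)} = c + G^{2}$ ($h{\left(G,c \right)} = G^{2} + c = c + G^{2}$)
$y{\left(t \right)} = 6 - t$
$\left(h{\left(343,-300 \right)} + 47148\right) + y{\left(-493 \right)} = \left(\left(-300 + 343^{2}\right) + 47148\right) + \left(6 - -493\right) = \left(\left(-300 + 117649\right) + 47148\right) + \left(6 + 493\right) = \left(117349 + 47148\right) + 499 = 164497 + 499 = 164996$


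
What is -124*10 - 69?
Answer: -1309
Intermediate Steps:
-124*10 - 69 = -1240 - 69 = -1309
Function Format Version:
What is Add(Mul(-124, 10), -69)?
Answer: -1309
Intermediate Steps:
Add(Mul(-124, 10), -69) = Add(-1240, -69) = -1309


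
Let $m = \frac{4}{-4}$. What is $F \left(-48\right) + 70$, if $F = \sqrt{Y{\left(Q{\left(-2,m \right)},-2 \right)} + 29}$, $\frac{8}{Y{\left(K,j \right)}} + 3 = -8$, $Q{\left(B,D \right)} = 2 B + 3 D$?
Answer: $70 - \frac{48 \sqrt{3421}}{11} \approx -185.23$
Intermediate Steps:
$m = -1$ ($m = 4 \left(- \frac{1}{4}\right) = -1$)
$Y{\left(K,j \right)} = - \frac{8}{11}$ ($Y{\left(K,j \right)} = \frac{8}{-3 - 8} = \frac{8}{-11} = 8 \left(- \frac{1}{11}\right) = - \frac{8}{11}$)
$F = \frac{\sqrt{3421}}{11}$ ($F = \sqrt{- \frac{8}{11} + 29} = \sqrt{\frac{311}{11}} = \frac{\sqrt{3421}}{11} \approx 5.3172$)
$F \left(-48\right) + 70 = \frac{\sqrt{3421}}{11} \left(-48\right) + 70 = - \frac{48 \sqrt{3421}}{11} + 70 = 70 - \frac{48 \sqrt{3421}}{11}$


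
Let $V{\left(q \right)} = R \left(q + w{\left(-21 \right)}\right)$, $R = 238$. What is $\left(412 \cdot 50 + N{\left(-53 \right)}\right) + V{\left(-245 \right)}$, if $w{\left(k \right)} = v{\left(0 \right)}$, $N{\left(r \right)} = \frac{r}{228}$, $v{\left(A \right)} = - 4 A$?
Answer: $- \frac{8597933}{228} \approx -37710.0$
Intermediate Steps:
$N{\left(r \right)} = \frac{r}{228}$ ($N{\left(r \right)} = r \frac{1}{228} = \frac{r}{228}$)
$w{\left(k \right)} = 0$ ($w{\left(k \right)} = \left(-4\right) 0 = 0$)
$V{\left(q \right)} = 238 q$ ($V{\left(q \right)} = 238 \left(q + 0\right) = 238 q$)
$\left(412 \cdot 50 + N{\left(-53 \right)}\right) + V{\left(-245 \right)} = \left(412 \cdot 50 + \frac{1}{228} \left(-53\right)\right) + 238 \left(-245\right) = \left(20600 - \frac{53}{228}\right) - 58310 = \frac{4696747}{228} - 58310 = - \frac{8597933}{228}$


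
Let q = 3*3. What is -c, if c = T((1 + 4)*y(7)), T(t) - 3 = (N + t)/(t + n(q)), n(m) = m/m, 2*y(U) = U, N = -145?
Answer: 144/37 ≈ 3.8919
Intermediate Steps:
y(U) = U/2
q = 9
n(m) = 1
T(t) = 3 + (-145 + t)/(1 + t) (T(t) = 3 + (-145 + t)/(t + 1) = 3 + (-145 + t)/(1 + t))
c = -144/37 (c = 2*(-71 + 2*((1 + 4)*((½)*7)))/(1 + (1 + 4)*((½)*7)) = 2*(-71 + 2*(5*(7/2)))/(1 + 5*(7/2)) = 2*(-71 + 2*(35/2))/(1 + 35/2) = 2*(-71 + 35)/(37/2) = 2*(2/37)*(-36) = -144/37 ≈ -3.8919)
-c = -1*(-144/37) = 144/37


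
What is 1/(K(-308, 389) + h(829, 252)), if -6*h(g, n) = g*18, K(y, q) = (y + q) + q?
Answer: -1/2017 ≈ -0.00049579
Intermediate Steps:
K(y, q) = y + 2*q (K(y, q) = (q + y) + q = y + 2*q)
h(g, n) = -3*g (h(g, n) = -g*18/6 = -3*g)
1/(K(-308, 389) + h(829, 252)) = 1/((-308 + 2*389) - 3*829) = 1/((-308 + 778) - 2487) = 1/(470 - 2487) = 1/(-2017) = -1/2017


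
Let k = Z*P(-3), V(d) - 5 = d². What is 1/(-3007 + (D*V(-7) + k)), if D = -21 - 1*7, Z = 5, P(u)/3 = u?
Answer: -1/4564 ≈ -0.00021911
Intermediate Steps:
P(u) = 3*u
D = -28 (D = -21 - 7 = -28)
V(d) = 5 + d²
k = -45 (k = 5*(3*(-3)) = 5*(-9) = -45)
1/(-3007 + (D*V(-7) + k)) = 1/(-3007 + (-28*(5 + (-7)²) - 45)) = 1/(-3007 + (-28*(5 + 49) - 45)) = 1/(-3007 + (-28*54 - 45)) = 1/(-3007 + (-1512 - 45)) = 1/(-3007 - 1557) = 1/(-4564) = -1/4564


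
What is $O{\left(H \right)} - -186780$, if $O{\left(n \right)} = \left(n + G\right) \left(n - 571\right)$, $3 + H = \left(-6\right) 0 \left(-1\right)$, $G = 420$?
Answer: $-52578$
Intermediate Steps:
$H = -3$ ($H = -3 + \left(-6\right) 0 \left(-1\right) = -3 + 0 \left(-1\right) = -3 + 0 = -3$)
$O{\left(n \right)} = \left(-571 + n\right) \left(420 + n\right)$ ($O{\left(n \right)} = \left(n + 420\right) \left(n - 571\right) = \left(420 + n\right) \left(-571 + n\right) = \left(-571 + n\right) \left(420 + n\right)$)
$O{\left(H \right)} - -186780 = \left(-239820 + \left(-3\right)^{2} - -453\right) - -186780 = \left(-239820 + 9 + 453\right) + 186780 = -239358 + 186780 = -52578$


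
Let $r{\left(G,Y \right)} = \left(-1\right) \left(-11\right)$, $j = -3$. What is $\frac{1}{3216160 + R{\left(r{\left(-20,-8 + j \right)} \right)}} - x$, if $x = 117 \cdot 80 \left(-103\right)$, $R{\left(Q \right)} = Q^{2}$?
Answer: $\frac{3100752186481}{3216281} \approx 9.6408 \cdot 10^{5}$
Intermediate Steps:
$r{\left(G,Y \right)} = 11$
$x = -964080$ ($x = 9360 \left(-103\right) = -964080$)
$\frac{1}{3216160 + R{\left(r{\left(-20,-8 + j \right)} \right)}} - x = \frac{1}{3216160 + 11^{2}} - -964080 = \frac{1}{3216160 + 121} + 964080 = \frac{1}{3216281} + 964080 = \frac{3100752186481}{3216281}$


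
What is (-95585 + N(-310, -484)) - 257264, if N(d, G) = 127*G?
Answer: -414317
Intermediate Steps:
(-95585 + N(-310, -484)) - 257264 = (-95585 + 127*(-484)) - 257264 = (-95585 - 61468) - 257264 = -157053 - 257264 = -414317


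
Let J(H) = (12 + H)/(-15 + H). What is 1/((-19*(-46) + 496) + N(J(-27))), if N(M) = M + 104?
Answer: 14/20641 ≈ 0.00067826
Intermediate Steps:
J(H) = (12 + H)/(-15 + H)
N(M) = 104 + M
1/((-19*(-46) + 496) + N(J(-27))) = 1/((-19*(-46) + 496) + (104 + (12 - 27)/(-15 - 27))) = 1/((874 + 496) + (104 - 15/(-42))) = 1/(1370 + (104 - 1/42*(-15))) = 1/(1370 + (104 + 5/14)) = 1/(1370 + 1461/14) = 1/(20641/14) = 14/20641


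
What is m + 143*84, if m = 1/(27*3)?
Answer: 972973/81 ≈ 12012.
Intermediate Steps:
m = 1/81 ≈ 0.012346
m + 143*84 = 1/81 + 143*84 = 1/81 + 12012 = 972973/81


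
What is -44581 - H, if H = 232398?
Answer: -276979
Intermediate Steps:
-44581 - H = -44581 - 1*232398 = -44581 - 232398 = -276979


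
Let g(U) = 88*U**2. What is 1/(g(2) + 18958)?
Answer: 1/19310 ≈ 5.1787e-5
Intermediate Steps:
1/(g(2) + 18958) = 1/(88*2**2 + 18958) = 1/(88*4 + 18958) = 1/(352 + 18958) = 1/19310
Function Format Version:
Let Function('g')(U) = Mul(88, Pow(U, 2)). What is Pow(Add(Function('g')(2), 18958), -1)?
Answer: Rational(1, 19310) ≈ 5.1787e-5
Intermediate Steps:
Pow(Add(Function('g')(2), 18958), -1) = Pow(Add(Mul(88, Pow(2, 2)), 18958), -1) = Pow(Add(Mul(88, 4), 18958), -1) = Pow(Add(352, 18958), -1) = Pow(19310, -1) = Rational(1, 19310)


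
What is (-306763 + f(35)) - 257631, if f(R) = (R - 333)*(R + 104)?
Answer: -605816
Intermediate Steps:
f(R) = (-333 + R)*(104 + R)
(-306763 + f(35)) - 257631 = (-306763 + (-34632 + 35² - 229*35)) - 257631 = (-306763 + (-34632 + 1225 - 8015)) - 257631 = (-306763 - 41422) - 257631 = -348185 - 257631 = -605816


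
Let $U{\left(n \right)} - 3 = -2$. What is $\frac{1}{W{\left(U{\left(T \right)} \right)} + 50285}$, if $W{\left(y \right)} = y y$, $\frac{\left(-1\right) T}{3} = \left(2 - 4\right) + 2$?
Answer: $\frac{1}{50286} \approx 1.9886 \cdot 10^{-5}$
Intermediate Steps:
$T = 0$ ($T = - 3 \left(\left(2 - 4\right) + 2\right) = - 3 \left(-2 + 2\right) = \left(-3\right) 0 = 0$)
$U{\left(n \right)} = 1$ ($U{\left(n \right)} = 3 - 2 = 1$)
$W{\left(y \right)} = y^{2}$
$\frac{1}{W{\left(U{\left(T \right)} \right)} + 50285} = \frac{1}{1^{2} + 50285} = \frac{1}{1 + 50285} = \frac{1}{50286}$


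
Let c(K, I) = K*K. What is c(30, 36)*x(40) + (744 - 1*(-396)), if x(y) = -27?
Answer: -23160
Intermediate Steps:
c(K, I) = K**2
c(30, 36)*x(40) + (744 - 1*(-396)) = 30**2*(-27) + (744 - 1*(-396)) = 900*(-27) + (744 + 396) = -24300 + 1140 = -23160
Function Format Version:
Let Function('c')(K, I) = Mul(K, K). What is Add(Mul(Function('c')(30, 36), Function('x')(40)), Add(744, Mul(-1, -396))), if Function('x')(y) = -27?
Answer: -23160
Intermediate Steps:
Function('c')(K, I) = Pow(K, 2)
Add(Mul(Function('c')(30, 36), Function('x')(40)), Add(744, Mul(-1, -396))) = Add(Mul(Pow(30, 2), -27), Add(744, Mul(-1, -396))) = Add(Mul(900, -27), Add(744, 396)) = Add(-24300, 1140) = -23160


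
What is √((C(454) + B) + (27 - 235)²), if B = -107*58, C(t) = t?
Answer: 6*√1042 ≈ 193.68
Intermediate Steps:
B = -6206
√((C(454) + B) + (27 - 235)²) = √((454 - 6206) + (27 - 235)²) = √(-5752 + (-208)²) = √(-5752 + 43264) = √37512 = 6*√1042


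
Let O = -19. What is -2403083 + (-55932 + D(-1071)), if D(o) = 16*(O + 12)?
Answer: -2459127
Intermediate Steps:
D(o) = -112 (D(o) = 16*(-19 + 12) = 16*(-7) = -112)
-2403083 + (-55932 + D(-1071)) = -2403083 + (-55932 - 112) = -2403083 - 56044 = -2459127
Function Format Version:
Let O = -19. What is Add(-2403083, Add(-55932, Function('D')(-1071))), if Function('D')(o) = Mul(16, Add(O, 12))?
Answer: -2459127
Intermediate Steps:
Function('D')(o) = -112 (Function('D')(o) = Mul(16, Add(-19, 12)) = Mul(16, -7) = -112)
Add(-2403083, Add(-55932, Function('D')(-1071))) = Add(-2403083, Add(-55932, -112)) = Add(-2403083, -56044) = -2459127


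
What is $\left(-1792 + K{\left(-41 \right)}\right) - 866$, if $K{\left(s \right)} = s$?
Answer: $-2699$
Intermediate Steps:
$\left(-1792 + K{\left(-41 \right)}\right) - 866 = \left(-1792 - 41\right) - 866 = -1833 - 866 = -2699$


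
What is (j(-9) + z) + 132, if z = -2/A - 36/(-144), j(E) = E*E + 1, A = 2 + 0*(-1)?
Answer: 853/4 ≈ 213.25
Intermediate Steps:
A = 2 (A = 2 + 0 = 2)
j(E) = 1 + E² (j(E) = E² + 1 = 1 + E²)
z = -¾ (z = -2/2 - 36/(-144) = -2*½ - 36*(-1/144) = -1 + ¼ = -¾ ≈ -0.75000)
(j(-9) + z) + 132 = ((1 + (-9)²) - ¾) + 132 = ((1 + 81) - ¾) + 132 = (82 - ¾) + 132 = 325/4 + 132 = 853/4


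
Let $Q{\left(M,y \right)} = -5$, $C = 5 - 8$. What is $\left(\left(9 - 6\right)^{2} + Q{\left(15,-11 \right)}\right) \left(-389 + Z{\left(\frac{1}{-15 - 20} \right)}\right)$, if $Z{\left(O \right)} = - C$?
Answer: $-1544$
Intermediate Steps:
$C = -3$ ($C = 5 - 8 = -3$)
$Z{\left(O \right)} = 3$ ($Z{\left(O \right)} = \left(-1\right) \left(-3\right) = 3$)
$\left(\left(9 - 6\right)^{2} + Q{\left(15,-11 \right)}\right) \left(-389 + Z{\left(\frac{1}{-15 - 20} \right)}\right) = \left(\left(9 - 6\right)^{2} - 5\right) \left(-389 + 3\right) = \left(3^{2} - 5\right) \left(-386\right) = \left(9 - 5\right) \left(-386\right) = 4 \left(-386\right) = -1544$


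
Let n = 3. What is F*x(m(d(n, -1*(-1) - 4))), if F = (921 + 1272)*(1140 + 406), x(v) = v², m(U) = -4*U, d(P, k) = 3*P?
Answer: 4393929888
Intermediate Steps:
F = 3390378 (F = 2193*1546 = 3390378)
F*x(m(d(n, -1*(-1) - 4))) = 3390378*(-12*3)² = 3390378*(-4*9)² = 3390378*(-36)² = 3390378*1296 = 4393929888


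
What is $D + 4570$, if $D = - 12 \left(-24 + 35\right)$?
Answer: $4438$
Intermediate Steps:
$D = -132$ ($D = \left(-12\right) 11 = -132$)
$D + 4570 = -132 + 4570 = 4438$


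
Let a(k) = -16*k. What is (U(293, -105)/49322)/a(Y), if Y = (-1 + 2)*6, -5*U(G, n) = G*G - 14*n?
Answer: 87319/23674560 ≈ 0.0036883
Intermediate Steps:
U(G, n) = -G**2/5 + 14*n/5 (U(G, n) = -(G*G - 14*n)/5 = -(G**2 - 14*n)/5 = -G**2/5 + 14*n/5)
Y = 6 (Y = 1*6 = 6)
(U(293, -105)/49322)/a(Y) = ((-1/5*293**2 + (14/5)*(-105))/49322)/((-16*6)) = ((-1/5*85849 - 294)*(1/49322))/(-96) = ((-85849/5 - 294)*(1/49322))*(-1/96) = -87319/5*1/49322*(-1/96) = -87319/246610*(-1/96) = 87319/23674560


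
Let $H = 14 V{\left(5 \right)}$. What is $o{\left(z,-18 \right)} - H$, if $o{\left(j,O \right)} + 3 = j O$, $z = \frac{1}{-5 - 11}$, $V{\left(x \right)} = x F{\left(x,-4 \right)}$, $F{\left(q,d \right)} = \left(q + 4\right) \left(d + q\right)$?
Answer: $- \frac{5055}{8} \approx -631.88$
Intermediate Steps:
$F{\left(q,d \right)} = \left(4 + q\right) \left(d + q\right)$
$V{\left(x \right)} = x \left(-16 + x^{2}\right)$ ($V{\left(x \right)} = x \left(x^{2} + 4 \left(-4\right) + 4 x - 4 x\right) = x \left(x^{2} - 16 + 4 x - 4 x\right) = x \left(-16 + x^{2}\right)$)
$H = 630$ ($H = 14 \cdot 5 \left(-16 + 5^{2}\right) = 14 \cdot 5 \left(-16 + 25\right) = 14 \cdot 5 \cdot 9 = 14 \cdot 45 = 630$)
$z = - \frac{1}{16}$ ($z = \frac{1}{-16} = - \frac{1}{16} \approx -0.0625$)
$o{\left(j,O \right)} = -3 + O j$ ($o{\left(j,O \right)} = -3 + j O = -3 + O j$)
$o{\left(z,-18 \right)} - H = \left(-3 - - \frac{9}{8}\right) - 630 = \left(-3 + \frac{9}{8}\right) - 630 = - \frac{15}{8} - 630 = - \frac{5055}{8}$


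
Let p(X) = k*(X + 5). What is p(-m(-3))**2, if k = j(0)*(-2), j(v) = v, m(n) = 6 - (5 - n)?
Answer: 0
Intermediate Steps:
m(n) = 1 + n (m(n) = 6 + (-5 + n) = 1 + n)
k = 0 (k = 0*(-2) = 0)
p(X) = 0 (p(X) = 0*(X + 5) = 0*(5 + X) = 0)
p(-m(-3))**2 = 0**2 = 0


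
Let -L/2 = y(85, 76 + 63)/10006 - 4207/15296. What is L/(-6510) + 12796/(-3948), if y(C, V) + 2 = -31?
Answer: -2529732002373/780487531712 ≈ -3.2412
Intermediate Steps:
y(C, V) = -33 (y(C, V) = -2 - 31 = -33)
L = 21300005/38262944 (L = -2*(-33/10006 - 4207/15296) = -2*(-21300005/76525888) = 21300005/38262944 ≈ 0.55667)
L/(-6510) + 12796/(-3948) = (21300005/38262944)/(-6510) + 12796/(-3948) = (21300005/38262944)*(-1/6510) + 12796*(-1/3948) = -4260001/49818353088 - 457/141 = -2529732002373/780487531712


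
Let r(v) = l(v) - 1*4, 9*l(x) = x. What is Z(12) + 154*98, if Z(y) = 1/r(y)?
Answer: 120733/8 ≈ 15092.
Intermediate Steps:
l(x) = x/9
r(v) = -4 + v/9 (r(v) = v/9 - 1*4 = v/9 - 4 = -4 + v/9)
Z(y) = 1/(-4 + y/9)
Z(12) + 154*98 = 9/(-36 + 12) + 154*98 = 9/(-24) + 15092 = 9*(-1/24) + 15092 = -3/8 + 15092 = 120733/8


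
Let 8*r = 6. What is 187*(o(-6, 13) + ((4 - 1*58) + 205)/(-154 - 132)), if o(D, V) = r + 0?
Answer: 2159/52 ≈ 41.519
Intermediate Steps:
r = ¾ (r = (⅛)*6 = ¾ ≈ 0.75000)
o(D, V) = ¾ (o(D, V) = ¾ + 0 = ¾)
187*(o(-6, 13) + ((4 - 1*58) + 205)/(-154 - 132)) = 187*(¾ + ((4 - 1*58) + 205)/(-154 - 132)) = 187*(¾ + ((4 - 58) + 205)/(-286)) = 187*(¾ + (-54 + 205)*(-1/286)) = 187*(¾ + 151*(-1/286)) = 187*(¾ - 151/286) = 187*(127/572) = 2159/52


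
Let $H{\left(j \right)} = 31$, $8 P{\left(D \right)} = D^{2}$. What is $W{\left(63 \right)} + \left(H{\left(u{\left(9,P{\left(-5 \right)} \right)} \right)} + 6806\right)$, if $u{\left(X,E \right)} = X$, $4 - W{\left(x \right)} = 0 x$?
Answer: $6841$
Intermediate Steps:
$P{\left(D \right)} = \frac{D^{2}}{8}$
$W{\left(x \right)} = 4$ ($W{\left(x \right)} = 4 - 0 x = 4 - 0 = 4 + 0 = 4$)
$W{\left(63 \right)} + \left(H{\left(u{\left(9,P{\left(-5 \right)} \right)} \right)} + 6806\right) = 4 + \left(31 + 6806\right) = 4 + 6837 = 6841$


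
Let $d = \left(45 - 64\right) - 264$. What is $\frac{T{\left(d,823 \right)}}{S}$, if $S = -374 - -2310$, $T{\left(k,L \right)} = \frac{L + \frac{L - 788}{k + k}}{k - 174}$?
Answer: $- \frac{465783}{500769632} \approx -0.00093013$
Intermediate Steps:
$d = -283$ ($d = -19 - 264 = -283$)
$T{\left(k,L \right)} = \frac{L + \frac{-788 + L}{2 k}}{-174 + k}$
$S = 1936$ ($S = -374 + 2310 = 1936$)
$\frac{T{\left(d,823 \right)}}{S} = \frac{\frac{1}{-283} \frac{1}{-174 - 283} \left(-394 + \frac{1}{2} \cdot 823 + 823 \left(-283\right)\right)}{1936} = - \frac{-394 + \frac{823}{2} - 232909}{283 \left(-457\right)} \frac{1}{1936} = \left(- \frac{1}{283}\right) \left(- \frac{1}{457}\right) \left(- \frac{465783}{2}\right) \frac{1}{1936} = \left(- \frac{465783}{258662}\right) \frac{1}{1936} = - \frac{465783}{500769632}$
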